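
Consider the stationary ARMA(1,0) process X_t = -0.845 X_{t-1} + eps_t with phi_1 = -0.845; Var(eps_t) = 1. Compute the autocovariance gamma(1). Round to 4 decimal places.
\gamma(1) = -2.9548

Multiply the model equation by X_{t-k} and take expectations. With theta_0 = psi_0 = 1 and psi_j the MA(infinity) weights, this gives
  gamma(k) - sum_i phi_i gamma(k-i) = c_k,
  c_k = sigma^2 * sum_{j=k..q} theta_j psi_{j-k}   (c_k = 0 for k > q),
using gamma(-m) = gamma(m).
Pure AR (q = 0): c_0 = sigma^2 = 1, c_k = 0 for k >= 1.
Equations for k = 0 and k = 1 (AR order 1):
  gamma(0) = phi_1 gamma(1) + c_0
  gamma(1) = phi_1 gamma(0) + c_1
Substituting the second into the first: gamma(0) (1 - phi_1^2) = c_0 + phi_1 c_1, so
  gamma(0) = c_0 / (1 - phi_1^2) = 1 / (1 - (-0.845)^2) = 1 / 0.285975 = 3.496809.
  gamma(1) = phi_1 gamma(0) = (-0.845)(3.496809) = -2.954804.
Therefore gamma(1) = -2.9548 (to 4 decimal places).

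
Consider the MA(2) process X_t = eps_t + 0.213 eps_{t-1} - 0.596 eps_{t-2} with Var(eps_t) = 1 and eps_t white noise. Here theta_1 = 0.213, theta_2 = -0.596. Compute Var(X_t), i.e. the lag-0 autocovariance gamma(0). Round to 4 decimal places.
\gamma(0) = 1.4006

For an MA(q) process X_t = eps_t + sum_i theta_i eps_{t-i} with
Var(eps_t) = sigma^2, the variance is
  gamma(0) = sigma^2 * (1 + sum_i theta_i^2).
  sum_i theta_i^2 = (0.213)^2 + (-0.596)^2 = 0.045369 + 0.355216 = 0.400585.
  gamma(0) = 1 * (1 + 0.400585) = 1 * 1.400585 = 1.400585, which rounds to 1.4006.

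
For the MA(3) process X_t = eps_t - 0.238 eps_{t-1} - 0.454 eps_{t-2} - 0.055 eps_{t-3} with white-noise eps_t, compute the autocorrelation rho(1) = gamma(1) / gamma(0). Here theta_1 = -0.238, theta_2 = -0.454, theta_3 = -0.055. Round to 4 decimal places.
\rho(1) = -0.0829

For an MA(q) process with theta_0 = 1, the autocovariance is
  gamma(k) = sigma^2 * sum_{i=0..q-k} theta_i * theta_{i+k},
and rho(k) = gamma(k) / gamma(0). Sigma^2 cancels.
  numerator   = (1)*(-0.238) + (-0.238)*(-0.454) + (-0.454)*(-0.055) = -0.104978.
  denominator = (1)^2 + (-0.238)^2 + (-0.454)^2 + (-0.055)^2 = 1.265785.
  rho(1) = -0.104978 / 1.265785 = -0.0829.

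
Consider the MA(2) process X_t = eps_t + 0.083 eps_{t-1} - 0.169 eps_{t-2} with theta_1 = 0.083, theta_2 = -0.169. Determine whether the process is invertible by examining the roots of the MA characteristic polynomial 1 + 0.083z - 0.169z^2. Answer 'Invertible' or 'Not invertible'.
\text{Invertible}

The MA(q) characteristic polynomial is P(z) = 1 + 0.083z - 0.169z^2.
Invertibility requires all roots to lie outside the unit circle, i.e. |z| > 1 for every root.
Set 1 + (0.083) z + (-0.169) z^2 = 0, i.e. a z^2 + b z + c = 0 with a = -0.169, b = 0.083, c = 1.
Discriminant D = b^2 - 4ac = (0.083)^2 - 4*(-0.169)*1 = 0.006889 - (-0.676) = 0.682889.
D >= 0, so the roots are real: z = (-b +/- sqrt(D)) / (2a) = (-0.083 +/- 0.826371) / (-0.338).
  z_1 = (-0.083 + 0.826371) / (-0.338) = -2.1993,   |z_1| = 2.1993.
  z_2 = (-0.083 - 0.826371) / (-0.338) = 2.6904,   |z_2| = 2.6904.
Moduli of all roots: 2.1993, 2.6904.
All moduli strictly greater than 1? Yes.
Verdict: Invertible.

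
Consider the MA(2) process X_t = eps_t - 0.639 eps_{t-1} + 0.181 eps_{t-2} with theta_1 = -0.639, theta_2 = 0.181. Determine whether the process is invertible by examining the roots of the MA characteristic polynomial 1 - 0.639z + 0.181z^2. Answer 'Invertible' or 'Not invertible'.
\text{Invertible}

The MA(q) characteristic polynomial is P(z) = 1 - 0.639z + 0.181z^2.
Invertibility requires all roots to lie outside the unit circle, i.e. |z| > 1 for every root.
Set 1 + (-0.639) z + (0.181) z^2 = 0, i.e. a z^2 + b z + c = 0 with a = 0.181, b = -0.639, c = 1.
Discriminant D = b^2 - 4ac = (-0.639)^2 - 4*(0.181)*1 = 0.408321 - (0.724) = -0.315679.
D < 0, so the roots are the complex-conjugate pair z = (-b +/- i sqrt(-D)) / (2a) = 1.7652 +/- 1.5521i.
For a conjugate pair |z|^2 = z * conj(z) = (product of roots) = c/a = 1/(0.181) = 5.524862, so |z| = sqrt(5.524862) = 2.3505 for both roots.
Moduli of all roots: 2.3505, 2.3505.
All moduli strictly greater than 1? Yes.
Verdict: Invertible.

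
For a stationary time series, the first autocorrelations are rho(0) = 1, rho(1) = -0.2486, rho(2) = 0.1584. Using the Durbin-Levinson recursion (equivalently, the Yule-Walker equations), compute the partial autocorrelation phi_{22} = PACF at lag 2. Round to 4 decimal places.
\phi_{22} = 0.1030

The PACF at lag k is phi_{kk}, the last component of the solution
to the Yule-Walker system G_k phi = r_k where
  (G_k)_{ij} = rho(|i - j|), (r_k)_i = rho(i), i,j = 1..k.
Equivalently, Durbin-Levinson gives phi_{kk} iteratively:
  phi_{11} = rho(1)
  phi_{kk} = [rho(k) - sum_{j=1..k-1} phi_{k-1,j} rho(k-j)]
            / [1 - sum_{j=1..k-1} phi_{k-1,j} rho(j)],
  phi_{k,j} = phi_{k-1,j} - phi_{kk} phi_{k-1,k-j},  j = 1..k-1.
Step k = 1:
  phi_11 = rho(1) = -0.2486.
Step k = 2:
  phi_22 = [rho(2) - phi_11 rho(1)] / [1 - phi_11 rho(1)] = [0.1584 - (-0.2486)(-0.2486)] / [1 - (-0.2486)(-0.2486)]
         = 0.09659804 / 0.93819804 = 0.103.
Therefore phi_{22} = 0.1030.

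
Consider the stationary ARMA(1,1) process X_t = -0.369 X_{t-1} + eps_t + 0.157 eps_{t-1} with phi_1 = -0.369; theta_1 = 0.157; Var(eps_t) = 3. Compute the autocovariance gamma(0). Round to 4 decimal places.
\gamma(0) = 3.1561

Multiply the model equation by X_{t-k} and take expectations. With theta_0 = psi_0 = 1 and psi_j the MA(infinity) weights, this gives
  gamma(k) - sum_i phi_i gamma(k-i) = c_k,
  c_k = sigma^2 * sum_{j=k..q} theta_j psi_{j-k}   (c_k = 0 for k > q),
using gamma(-m) = gamma(m).
psi-weights needed (psi_j = theta_j + sum_i phi_i psi_{j-i}):
  psi_1 = theta_1 + phi_1 = 0.157 + (-0.369) = -0.212
Right-hand sides:
  c_0 = sigma^2 (1 + theta_1 psi_1) = 3 * (1 + (0.157)(-0.212)) = 3 * 0.966716 = 2.900148
  c_1 = sigma^2 theta_1 = 3 * (0.157) = 0.471
  c_2 = 0
Equations for k = 0 and k = 1 (AR order 1):
  gamma(0) = phi_1 gamma(1) + c_0
  gamma(1) = phi_1 gamma(0) + c_1
Substituting the second into the first: gamma(0) (1 - phi_1^2) = c_0 + phi_1 c_1, so
  gamma(0) = (c_0 + phi_1 c_1) / (1 - phi_1^2) = (2.900148 + (-0.369)(0.471)) / (1 - (-0.369)^2) = 2.726349 / 0.863839 = 3.156085.
Therefore gamma(0) = 3.1561 (to 4 decimal places).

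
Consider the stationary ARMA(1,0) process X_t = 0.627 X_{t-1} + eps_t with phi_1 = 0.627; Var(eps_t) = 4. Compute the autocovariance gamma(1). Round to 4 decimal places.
\gamma(1) = 4.1327

Multiply the model equation by X_{t-k} and take expectations. With theta_0 = psi_0 = 1 and psi_j the MA(infinity) weights, this gives
  gamma(k) - sum_i phi_i gamma(k-i) = c_k,
  c_k = sigma^2 * sum_{j=k..q} theta_j psi_{j-k}   (c_k = 0 for k > q),
using gamma(-m) = gamma(m).
Pure AR (q = 0): c_0 = sigma^2 = 4, c_k = 0 for k >= 1.
Equations for k = 0 and k = 1 (AR order 1):
  gamma(0) = phi_1 gamma(1) + c_0
  gamma(1) = phi_1 gamma(0) + c_1
Substituting the second into the first: gamma(0) (1 - phi_1^2) = c_0 + phi_1 c_1, so
  gamma(0) = c_0 / (1 - phi_1^2) = 4 / (1 - (0.627)^2) = 4 / 0.606871 = 6.591187.
  gamma(1) = phi_1 gamma(0) = (0.627)(6.591187) = 4.132674.
Therefore gamma(1) = 4.1327 (to 4 decimal places).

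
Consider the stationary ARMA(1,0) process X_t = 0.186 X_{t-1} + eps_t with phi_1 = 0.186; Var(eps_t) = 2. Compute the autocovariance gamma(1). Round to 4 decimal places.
\gamma(1) = 0.3853

Multiply the model equation by X_{t-k} and take expectations. With theta_0 = psi_0 = 1 and psi_j the MA(infinity) weights, this gives
  gamma(k) - sum_i phi_i gamma(k-i) = c_k,
  c_k = sigma^2 * sum_{j=k..q} theta_j psi_{j-k}   (c_k = 0 for k > q),
using gamma(-m) = gamma(m).
Pure AR (q = 0): c_0 = sigma^2 = 2, c_k = 0 for k >= 1.
Equations for k = 0 and k = 1 (AR order 1):
  gamma(0) = phi_1 gamma(1) + c_0
  gamma(1) = phi_1 gamma(0) + c_1
Substituting the second into the first: gamma(0) (1 - phi_1^2) = c_0 + phi_1 c_1, so
  gamma(0) = c_0 / (1 - phi_1^2) = 2 / (1 - (0.186)^2) = 2 / 0.965404 = 2.071672.
  gamma(1) = phi_1 gamma(0) = (0.186)(2.071672) = 0.385331.
Therefore gamma(1) = 0.3853 (to 4 decimal places).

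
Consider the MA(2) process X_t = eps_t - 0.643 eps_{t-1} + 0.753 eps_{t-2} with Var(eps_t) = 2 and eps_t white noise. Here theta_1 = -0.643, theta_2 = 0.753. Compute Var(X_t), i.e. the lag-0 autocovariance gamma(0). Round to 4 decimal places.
\gamma(0) = 3.9609

For an MA(q) process X_t = eps_t + sum_i theta_i eps_{t-i} with
Var(eps_t) = sigma^2, the variance is
  gamma(0) = sigma^2 * (1 + sum_i theta_i^2).
  sum_i theta_i^2 = (-0.643)^2 + (0.753)^2 = 0.413449 + 0.567009 = 0.980458.
  gamma(0) = 2 * (1 + 0.980458) = 2 * 1.980458 = 3.960916, which rounds to 3.9609.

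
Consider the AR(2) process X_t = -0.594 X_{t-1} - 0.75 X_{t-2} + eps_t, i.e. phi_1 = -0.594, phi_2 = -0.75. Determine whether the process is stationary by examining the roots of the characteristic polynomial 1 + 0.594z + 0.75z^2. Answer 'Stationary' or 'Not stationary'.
\text{Stationary}

The AR(p) characteristic polynomial is P(z) = 1 + 0.594z + 0.75z^2.
Stationarity requires all roots to lie outside the unit circle, i.e. |z| > 1 for every root.
Set 1 + (0.594) z + (0.75) z^2 = 0, i.e. a z^2 + b z + c = 0 with a = 0.75, b = 0.594, c = 1.
Discriminant D = b^2 - 4ac = (0.594)^2 - 4*(0.75)*1 = 0.352836 - (3) = -2.647164.
D < 0, so the roots are the complex-conjugate pair z = (-b +/- i sqrt(-D)) / (2a) = -0.396 +/- 1.0847i.
For a conjugate pair |z|^2 = z * conj(z) = (product of roots) = c/a = 1/(0.75) = 1.333333, so |z| = sqrt(1.333333) = 1.1547 for both roots.
Moduli of all roots: 1.1547, 1.1547.
All moduli strictly greater than 1? Yes.
Verdict: Stationary.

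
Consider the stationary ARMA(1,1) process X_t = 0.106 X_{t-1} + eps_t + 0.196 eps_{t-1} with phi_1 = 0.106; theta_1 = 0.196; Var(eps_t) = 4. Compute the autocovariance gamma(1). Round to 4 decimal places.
\gamma(1) = 1.2471

Multiply the model equation by X_{t-k} and take expectations. With theta_0 = psi_0 = 1 and psi_j the MA(infinity) weights, this gives
  gamma(k) - sum_i phi_i gamma(k-i) = c_k,
  c_k = sigma^2 * sum_{j=k..q} theta_j psi_{j-k}   (c_k = 0 for k > q),
using gamma(-m) = gamma(m).
psi-weights needed (psi_j = theta_j + sum_i phi_i psi_{j-i}):
  psi_1 = theta_1 + phi_1 = 0.196 + (0.106) = 0.302
Right-hand sides:
  c_0 = sigma^2 (1 + theta_1 psi_1) = 4 * (1 + (0.196)(0.302)) = 4 * 1.059192 = 4.236768
  c_1 = sigma^2 theta_1 = 4 * (0.196) = 0.784
  c_2 = 0
Equations for k = 0 and k = 1 (AR order 1):
  gamma(0) = phi_1 gamma(1) + c_0
  gamma(1) = phi_1 gamma(0) + c_1
Substituting the second into the first: gamma(0) (1 - phi_1^2) = c_0 + phi_1 c_1, so
  gamma(0) = (c_0 + phi_1 c_1) / (1 - phi_1^2) = (4.236768 + (0.106)(0.784)) / (1 - (0.106)^2) = 4.319872 / 0.988764 = 4.368962.
  gamma(1) = phi_1 gamma(0) + c_1 = (0.106)(4.368962) + (0.784) = 1.24711.
Therefore gamma(1) = 1.2471 (to 4 decimal places).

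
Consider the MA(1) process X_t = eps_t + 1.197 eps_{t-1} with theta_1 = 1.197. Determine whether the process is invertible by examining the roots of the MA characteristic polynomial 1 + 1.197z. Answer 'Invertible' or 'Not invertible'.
\text{Not invertible}

The MA(q) characteristic polynomial is P(z) = 1 + 1.197z.
Invertibility requires all roots to lie outside the unit circle, i.e. |z| > 1 for every root.
This is linear in z: 1 + (1.197) z = 0  =>  z = -1/(1.197) = -0.835422,  |z| = 0.835422.
Moduli of all roots: 0.8354.
All moduli strictly greater than 1? No.
Verdict: Not invertible.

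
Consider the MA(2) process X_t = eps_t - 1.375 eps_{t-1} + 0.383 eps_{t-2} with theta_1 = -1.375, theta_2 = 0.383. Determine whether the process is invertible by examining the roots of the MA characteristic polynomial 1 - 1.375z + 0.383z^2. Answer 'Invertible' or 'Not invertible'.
\text{Invertible}

The MA(q) characteristic polynomial is P(z) = 1 - 1.375z + 0.383z^2.
Invertibility requires all roots to lie outside the unit circle, i.e. |z| > 1 for every root.
Set 1 + (-1.375) z + (0.383) z^2 = 0, i.e. a z^2 + b z + c = 0 with a = 0.383, b = -1.375, c = 1.
Discriminant D = b^2 - 4ac = (-1.375)^2 - 4*(0.383)*1 = 1.890625 - (1.532) = 0.358625.
D >= 0, so the roots are real: z = (-b +/- sqrt(D)) / (2a) = (1.375 +/- 0.598853) / (0.766).
  z_1 = (1.375 + 0.598853) / (0.766) = 2.5768,   |z_1| = 2.5768.
  z_2 = (1.375 - 0.598853) / (0.766) = 1.0132,   |z_2| = 1.0132.
Moduli of all roots: 2.5768, 1.0132.
All moduli strictly greater than 1? Yes.
Verdict: Invertible.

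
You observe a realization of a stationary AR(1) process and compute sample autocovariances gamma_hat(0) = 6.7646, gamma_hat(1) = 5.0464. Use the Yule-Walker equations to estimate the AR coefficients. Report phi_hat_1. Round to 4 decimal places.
\hat\phi_{1} = 0.7460

The Yule-Walker equations for an AR(p) process read, in matrix form,
  Gamma_p phi = r_p,   with   (Gamma_p)_{ij} = gamma(|i - j|),
                       (r_p)_i = gamma(i),   i,j = 1..p.
Substitute the sample gammas (Toeplitz matrix and right-hand side of size 1):
  Gamma_p = [[6.7646]]
  r_p     = [5.0464]
With p = 1 this is the single equation gamma(0) phi_1 = gamma(1):
  phi_hat_1 = gamma(1) / gamma(0) = 5.0464 / 6.7646 = 0.7460.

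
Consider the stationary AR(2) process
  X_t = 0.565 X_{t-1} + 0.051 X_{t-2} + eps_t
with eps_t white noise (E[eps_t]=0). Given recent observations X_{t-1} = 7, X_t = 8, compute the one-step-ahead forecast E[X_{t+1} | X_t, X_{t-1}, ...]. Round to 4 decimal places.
E[X_{t+1} \mid \mathcal F_t] = 4.8770

For an AR(p) model X_t = c + sum_i phi_i X_{t-i} + eps_t, the
one-step-ahead conditional mean is
  E[X_{t+1} | X_t, ...] = c + sum_i phi_i X_{t+1-i}.
Substitute known values:
  E[X_{t+1} | ...] = (0.565) * (8) + (0.051) * (7)
                   = 4.8770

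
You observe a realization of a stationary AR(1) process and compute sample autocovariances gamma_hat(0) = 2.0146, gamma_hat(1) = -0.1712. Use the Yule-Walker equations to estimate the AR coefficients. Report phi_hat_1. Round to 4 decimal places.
\hat\phi_{1} = -0.0850

The Yule-Walker equations for an AR(p) process read, in matrix form,
  Gamma_p phi = r_p,   with   (Gamma_p)_{ij} = gamma(|i - j|),
                       (r_p)_i = gamma(i),   i,j = 1..p.
Substitute the sample gammas (Toeplitz matrix and right-hand side of size 1):
  Gamma_p = [[2.0146]]
  r_p     = [-0.1712]
With p = 1 this is the single equation gamma(0) phi_1 = gamma(1):
  phi_hat_1 = gamma(1) / gamma(0) = -0.1712 / 2.0146 = -0.0850.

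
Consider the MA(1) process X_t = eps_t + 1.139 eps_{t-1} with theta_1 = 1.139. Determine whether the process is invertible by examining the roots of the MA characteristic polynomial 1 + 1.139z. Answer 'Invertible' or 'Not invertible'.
\text{Not invertible}

The MA(q) characteristic polynomial is P(z) = 1 + 1.139z.
Invertibility requires all roots to lie outside the unit circle, i.e. |z| > 1 for every root.
This is linear in z: 1 + (1.139) z = 0  =>  z = -1/(1.139) = -0.877963,  |z| = 0.877963.
Moduli of all roots: 0.8780.
All moduli strictly greater than 1? No.
Verdict: Not invertible.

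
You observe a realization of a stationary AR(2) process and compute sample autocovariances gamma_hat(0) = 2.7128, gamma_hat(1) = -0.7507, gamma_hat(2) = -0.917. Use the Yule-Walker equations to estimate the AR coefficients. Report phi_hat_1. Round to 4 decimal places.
\hat\phi_{1} = -0.4010

The Yule-Walker equations for an AR(p) process read, in matrix form,
  Gamma_p phi = r_p,   with   (Gamma_p)_{ij} = gamma(|i - j|),
                       (r_p)_i = gamma(i),   i,j = 1..p.
Substitute the sample gammas (Toeplitz matrix and right-hand side of size 2):
  Gamma_p = [[2.7128, -0.7507], [-0.7507, 2.7128]]
  r_p     = [-0.7507, -0.917]
Written out:
  2.7128 phi_1 - 0.7507 phi_2 = -0.7507
  -0.7507 phi_1 + 2.7128 phi_2 = -0.917
Solve by Cramer's rule:
  det = gamma(0)^2 - gamma(1)^2 = (2.7128)^2 - (-0.7507)^2 = 7.35928384 - 0.56355049 = 6.79573335
  phi_hat_1 = [gamma(1) gamma(0) - gamma(1) gamma(2)] / det = [(-0.7507)(2.7128) - (-0.7507)(-0.917)] / 6.79573335 = -2.72489086 / 6.79573335 = -0.401
  phi_hat_2 = [gamma(0) gamma(2) - gamma(1)^2] / det = [(2.7128)(-0.917) - (-0.7507)^2] / 6.79573335 = -3.05118809 / 6.79573335 = -0.449
So phi_hat = [-0.4010, -0.4490].
Therefore phi_hat_1 = -0.4010.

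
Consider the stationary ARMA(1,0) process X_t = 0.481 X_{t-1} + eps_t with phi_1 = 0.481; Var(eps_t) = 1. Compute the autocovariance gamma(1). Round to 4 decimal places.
\gamma(1) = 0.6258

Multiply the model equation by X_{t-k} and take expectations. With theta_0 = psi_0 = 1 and psi_j the MA(infinity) weights, this gives
  gamma(k) - sum_i phi_i gamma(k-i) = c_k,
  c_k = sigma^2 * sum_{j=k..q} theta_j psi_{j-k}   (c_k = 0 for k > q),
using gamma(-m) = gamma(m).
Pure AR (q = 0): c_0 = sigma^2 = 1, c_k = 0 for k >= 1.
Equations for k = 0 and k = 1 (AR order 1):
  gamma(0) = phi_1 gamma(1) + c_0
  gamma(1) = phi_1 gamma(0) + c_1
Substituting the second into the first: gamma(0) (1 - phi_1^2) = c_0 + phi_1 c_1, so
  gamma(0) = c_0 / (1 - phi_1^2) = 1 / (1 - (0.481)^2) = 1 / 0.768639 = 1.301001.
  gamma(1) = phi_1 gamma(0) = (0.481)(1.301001) = 0.625781.
Therefore gamma(1) = 0.6258 (to 4 decimal places).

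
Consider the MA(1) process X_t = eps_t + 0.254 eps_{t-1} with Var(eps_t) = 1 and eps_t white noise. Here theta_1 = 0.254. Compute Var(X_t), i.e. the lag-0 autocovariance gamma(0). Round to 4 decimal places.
\gamma(0) = 1.0645

For an MA(q) process X_t = eps_t + sum_i theta_i eps_{t-i} with
Var(eps_t) = sigma^2, the variance is
  gamma(0) = sigma^2 * (1 + sum_i theta_i^2).
  sum_i theta_i^2 = (0.254)^2 = 0.064516.
  gamma(0) = 1 * (1 + 0.064516) = 1 * 1.064516 = 1.064516, which rounds to 1.0645.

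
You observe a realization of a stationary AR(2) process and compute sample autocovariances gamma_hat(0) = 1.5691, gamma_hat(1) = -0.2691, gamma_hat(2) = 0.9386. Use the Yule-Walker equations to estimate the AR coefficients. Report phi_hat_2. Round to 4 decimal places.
\hat\phi_{2} = 0.5860

The Yule-Walker equations for an AR(p) process read, in matrix form,
  Gamma_p phi = r_p,   with   (Gamma_p)_{ij} = gamma(|i - j|),
                       (r_p)_i = gamma(i),   i,j = 1..p.
Substitute the sample gammas (Toeplitz matrix and right-hand side of size 2):
  Gamma_p = [[1.5691, -0.2691], [-0.2691, 1.5691]]
  r_p     = [-0.2691, 0.9386]
Written out:
  1.5691 phi_1 - 0.2691 phi_2 = -0.2691
  -0.2691 phi_1 + 1.5691 phi_2 = 0.9386
Solve by Cramer's rule:
  det = gamma(0)^2 - gamma(1)^2 = (1.5691)^2 - (-0.2691)^2 = 2.46207481 - 0.07241481 = 2.38966
  phi_hat_1 = [gamma(1) gamma(0) - gamma(1) gamma(2)] / det = [(-0.2691)(1.5691) - (-0.2691)(0.9386)] / 2.38966 = -0.16966755 / 2.38966 = -0.071
  phi_hat_2 = [gamma(0) gamma(2) - gamma(1)^2] / det = [(1.5691)(0.9386) - (-0.2691)^2] / 2.38966 = 1.40034245 / 2.38966 = 0.586
So phi_hat = [-0.0710, 0.5860].
Therefore phi_hat_2 = 0.5860.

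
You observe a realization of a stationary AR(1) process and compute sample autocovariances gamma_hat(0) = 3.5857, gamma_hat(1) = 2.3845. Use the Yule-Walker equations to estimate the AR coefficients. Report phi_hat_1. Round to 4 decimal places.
\hat\phi_{1} = 0.6650

The Yule-Walker equations for an AR(p) process read, in matrix form,
  Gamma_p phi = r_p,   with   (Gamma_p)_{ij} = gamma(|i - j|),
                       (r_p)_i = gamma(i),   i,j = 1..p.
Substitute the sample gammas (Toeplitz matrix and right-hand side of size 1):
  Gamma_p = [[3.5857]]
  r_p     = [2.3845]
With p = 1 this is the single equation gamma(0) phi_1 = gamma(1):
  phi_hat_1 = gamma(1) / gamma(0) = 2.3845 / 3.5857 = 0.6650.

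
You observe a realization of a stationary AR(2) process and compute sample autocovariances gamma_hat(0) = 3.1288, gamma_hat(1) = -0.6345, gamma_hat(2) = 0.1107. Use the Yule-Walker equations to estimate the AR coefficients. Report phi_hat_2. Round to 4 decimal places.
\hat\phi_{2} = -0.0060

The Yule-Walker equations for an AR(p) process read, in matrix form,
  Gamma_p phi = r_p,   with   (Gamma_p)_{ij} = gamma(|i - j|),
                       (r_p)_i = gamma(i),   i,j = 1..p.
Substitute the sample gammas (Toeplitz matrix and right-hand side of size 2):
  Gamma_p = [[3.1288, -0.6345], [-0.6345, 3.1288]]
  r_p     = [-0.6345, 0.1107]
Written out:
  3.1288 phi_1 - 0.6345 phi_2 = -0.6345
  -0.6345 phi_1 + 3.1288 phi_2 = 0.1107
Solve by Cramer's rule:
  det = gamma(0)^2 - gamma(1)^2 = (3.1288)^2 - (-0.6345)^2 = 9.78938944 - 0.40259025 = 9.38679919
  phi_hat_1 = [gamma(1) gamma(0) - gamma(1) gamma(2)] / det = [(-0.6345)(3.1288) - (-0.6345)(0.1107)] / 9.38679919 = -1.91498445 / 9.38679919 = -0.204
  phi_hat_2 = [gamma(0) gamma(2) - gamma(1)^2] / det = [(3.1288)(0.1107) - (-0.6345)^2] / 9.38679919 = -0.05623209 / 9.38679919 = -0.006
So phi_hat = [-0.2040, -0.0060].
Therefore phi_hat_2 = -0.0060.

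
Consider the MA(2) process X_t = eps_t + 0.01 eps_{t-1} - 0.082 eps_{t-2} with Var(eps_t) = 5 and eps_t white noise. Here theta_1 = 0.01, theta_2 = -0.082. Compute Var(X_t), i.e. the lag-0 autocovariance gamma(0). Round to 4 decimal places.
\gamma(0) = 5.0341

For an MA(q) process X_t = eps_t + sum_i theta_i eps_{t-i} with
Var(eps_t) = sigma^2, the variance is
  gamma(0) = sigma^2 * (1 + sum_i theta_i^2).
  sum_i theta_i^2 = (0.01)^2 + (-0.082)^2 = 0.0001 + 0.006724 = 0.006824.
  gamma(0) = 5 * (1 + 0.006824) = 5 * 1.006824 = 5.03412, which rounds to 5.0341.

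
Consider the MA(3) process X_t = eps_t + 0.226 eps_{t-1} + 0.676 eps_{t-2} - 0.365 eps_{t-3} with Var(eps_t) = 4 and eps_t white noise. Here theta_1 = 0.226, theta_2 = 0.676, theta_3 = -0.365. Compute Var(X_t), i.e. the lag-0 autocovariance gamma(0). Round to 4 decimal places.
\gamma(0) = 6.5651

For an MA(q) process X_t = eps_t + sum_i theta_i eps_{t-i} with
Var(eps_t) = sigma^2, the variance is
  gamma(0) = sigma^2 * (1 + sum_i theta_i^2).
  sum_i theta_i^2 = (0.226)^2 + (0.676)^2 + (-0.365)^2 = 0.051076 + 0.456976 + 0.133225 = 0.641277.
  gamma(0) = 4 * (1 + 0.641277) = 4 * 1.641277 = 6.565108, which rounds to 6.5651.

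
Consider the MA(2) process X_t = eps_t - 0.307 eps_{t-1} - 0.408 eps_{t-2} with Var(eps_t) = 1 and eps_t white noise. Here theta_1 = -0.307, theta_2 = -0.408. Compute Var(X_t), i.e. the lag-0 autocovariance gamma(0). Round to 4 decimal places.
\gamma(0) = 1.2607

For an MA(q) process X_t = eps_t + sum_i theta_i eps_{t-i} with
Var(eps_t) = sigma^2, the variance is
  gamma(0) = sigma^2 * (1 + sum_i theta_i^2).
  sum_i theta_i^2 = (-0.307)^2 + (-0.408)^2 = 0.094249 + 0.166464 = 0.260713.
  gamma(0) = 1 * (1 + 0.260713) = 1 * 1.260713 = 1.260713, which rounds to 1.2607.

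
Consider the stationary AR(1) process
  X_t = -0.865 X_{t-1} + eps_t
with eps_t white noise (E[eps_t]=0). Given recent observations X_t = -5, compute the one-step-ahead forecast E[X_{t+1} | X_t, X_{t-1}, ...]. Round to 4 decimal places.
E[X_{t+1} \mid \mathcal F_t] = 4.3250

For an AR(p) model X_t = c + sum_i phi_i X_{t-i} + eps_t, the
one-step-ahead conditional mean is
  E[X_{t+1} | X_t, ...] = c + sum_i phi_i X_{t+1-i}.
Substitute known values:
  E[X_{t+1} | ...] = (-0.865) * (-5)
                   = 4.3250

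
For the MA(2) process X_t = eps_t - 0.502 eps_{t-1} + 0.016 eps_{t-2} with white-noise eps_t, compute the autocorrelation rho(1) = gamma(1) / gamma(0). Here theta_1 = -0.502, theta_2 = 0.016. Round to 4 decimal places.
\rho(1) = -0.4073

For an MA(q) process with theta_0 = 1, the autocovariance is
  gamma(k) = sigma^2 * sum_{i=0..q-k} theta_i * theta_{i+k},
and rho(k) = gamma(k) / gamma(0). Sigma^2 cancels.
  numerator   = (1)*(-0.502) + (-0.502)*(0.016) = -0.510032.
  denominator = (1)^2 + (-0.502)^2 + (0.016)^2 = 1.25226.
  rho(1) = -0.510032 / 1.25226 = -0.4073.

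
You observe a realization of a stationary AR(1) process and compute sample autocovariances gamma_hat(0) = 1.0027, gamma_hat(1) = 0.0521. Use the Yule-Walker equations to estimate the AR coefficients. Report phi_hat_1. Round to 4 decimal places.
\hat\phi_{1} = 0.0520

The Yule-Walker equations for an AR(p) process read, in matrix form,
  Gamma_p phi = r_p,   with   (Gamma_p)_{ij} = gamma(|i - j|),
                       (r_p)_i = gamma(i),   i,j = 1..p.
Substitute the sample gammas (Toeplitz matrix and right-hand side of size 1):
  Gamma_p = [[1.0027]]
  r_p     = [0.0521]
With p = 1 this is the single equation gamma(0) phi_1 = gamma(1):
  phi_hat_1 = gamma(1) / gamma(0) = 0.0521 / 1.0027 = 0.0520.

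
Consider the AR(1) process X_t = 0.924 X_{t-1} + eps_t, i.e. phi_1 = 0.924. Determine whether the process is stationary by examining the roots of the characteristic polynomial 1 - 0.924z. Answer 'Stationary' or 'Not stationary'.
\text{Stationary}

The AR(p) characteristic polynomial is P(z) = 1 - 0.924z.
Stationarity requires all roots to lie outside the unit circle, i.e. |z| > 1 for every root.
This is linear in z: 1 + (-0.924) z = 0  =>  z = -1/(-0.924) = 1.082251,  |z| = 1.082251.
Moduli of all roots: 1.0823.
All moduli strictly greater than 1? Yes.
Verdict: Stationary.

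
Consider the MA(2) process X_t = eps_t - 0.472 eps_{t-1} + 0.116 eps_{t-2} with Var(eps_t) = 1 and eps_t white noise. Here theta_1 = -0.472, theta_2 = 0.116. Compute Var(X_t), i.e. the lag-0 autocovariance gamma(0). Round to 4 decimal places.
\gamma(0) = 1.2362

For an MA(q) process X_t = eps_t + sum_i theta_i eps_{t-i} with
Var(eps_t) = sigma^2, the variance is
  gamma(0) = sigma^2 * (1 + sum_i theta_i^2).
  sum_i theta_i^2 = (-0.472)^2 + (0.116)^2 = 0.222784 + 0.013456 = 0.23624.
  gamma(0) = 1 * (1 + 0.23624) = 1 * 1.23624 = 1.23624, which rounds to 1.2362.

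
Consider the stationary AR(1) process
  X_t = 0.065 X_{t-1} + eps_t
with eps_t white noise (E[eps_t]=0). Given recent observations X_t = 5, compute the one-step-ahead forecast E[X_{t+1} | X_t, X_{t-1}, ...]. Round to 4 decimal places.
E[X_{t+1} \mid \mathcal F_t] = 0.3250

For an AR(p) model X_t = c + sum_i phi_i X_{t-i} + eps_t, the
one-step-ahead conditional mean is
  E[X_{t+1} | X_t, ...] = c + sum_i phi_i X_{t+1-i}.
Substitute known values:
  E[X_{t+1} | ...] = (0.065) * (5)
                   = 0.3250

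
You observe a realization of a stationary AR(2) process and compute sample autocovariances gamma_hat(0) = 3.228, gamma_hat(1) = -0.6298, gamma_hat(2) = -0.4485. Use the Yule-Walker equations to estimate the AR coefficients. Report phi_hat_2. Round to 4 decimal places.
\hat\phi_{2} = -0.1840

The Yule-Walker equations for an AR(p) process read, in matrix form,
  Gamma_p phi = r_p,   with   (Gamma_p)_{ij} = gamma(|i - j|),
                       (r_p)_i = gamma(i),   i,j = 1..p.
Substitute the sample gammas (Toeplitz matrix and right-hand side of size 2):
  Gamma_p = [[3.228, -0.6298], [-0.6298, 3.228]]
  r_p     = [-0.6298, -0.4485]
Written out:
  3.228 phi_1 - 0.6298 phi_2 = -0.6298
  -0.6298 phi_1 + 3.228 phi_2 = -0.4485
Solve by Cramer's rule:
  det = gamma(0)^2 - gamma(1)^2 = (3.228)^2 - (-0.6298)^2 = 10.419984 - 0.39664804 = 10.02333596
  phi_hat_1 = [gamma(1) gamma(0) - gamma(1) gamma(2)] / det = [(-0.6298)(3.228) - (-0.6298)(-0.4485)] / 10.02333596 = -2.3154597 / 10.02333596 = -0.231
  phi_hat_2 = [gamma(0) gamma(2) - gamma(1)^2] / det = [(3.228)(-0.4485) - (-0.6298)^2] / 10.02333596 = -1.84440604 / 10.02333596 = -0.184
So phi_hat = [-0.2310, -0.1840].
Therefore phi_hat_2 = -0.1840.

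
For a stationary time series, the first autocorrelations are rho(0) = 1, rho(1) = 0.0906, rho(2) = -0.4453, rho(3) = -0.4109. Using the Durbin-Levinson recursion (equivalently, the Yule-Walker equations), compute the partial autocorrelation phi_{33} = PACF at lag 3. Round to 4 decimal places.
\phi_{33} = -0.3961

The PACF at lag k is phi_{kk}, the last component of the solution
to the Yule-Walker system G_k phi = r_k where
  (G_k)_{ij} = rho(|i - j|), (r_k)_i = rho(i), i,j = 1..k.
Equivalently, Durbin-Levinson gives phi_{kk} iteratively:
  phi_{11} = rho(1)
  phi_{kk} = [rho(k) - sum_{j=1..k-1} phi_{k-1,j} rho(k-j)]
            / [1 - sum_{j=1..k-1} phi_{k-1,j} rho(j)],
  phi_{k,j} = phi_{k-1,j} - phi_{kk} phi_{k-1,k-j},  j = 1..k-1.
Step k = 1:
  phi_11 = rho(1) = 0.0906.
Step k = 2:
  phi_22 = [rho(2) - phi_11 rho(1)] / [1 - phi_11 rho(1)] = [-0.4453 - (0.0906)(0.0906)] / [1 - (0.0906)(0.0906)]
         = -0.45350836 / 0.99179164 = -0.457262.
  Update: phi_21 = phi_11 - phi_22 phi_11 = 0.0906 - (-0.457262)(0.0906) = 0.132028.
Step k = 3:
  phi_33 = [rho(3) - phi_21 rho(2) - phi_22 rho(1)] / [1 - phi_21 rho(1) - phi_22 rho(2)]
    numerator   = -0.4109 - (0.132028)(-0.4453) - (-0.457262)(0.0906) = -0.31068006
    denominator = 1 - (0.132028)(0.0906) - (-0.457262)(-0.4453) = 0.78441962
  phi_33 = -0.31068006 / 0.78441962 = -0.3961.
Therefore phi_{33} = -0.3961.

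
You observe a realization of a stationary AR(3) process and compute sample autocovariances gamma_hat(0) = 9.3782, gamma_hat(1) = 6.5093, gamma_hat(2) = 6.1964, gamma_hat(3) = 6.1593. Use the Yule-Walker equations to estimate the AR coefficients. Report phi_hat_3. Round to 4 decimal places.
\hat\phi_{3} = 0.2560

The Yule-Walker equations for an AR(p) process read, in matrix form,
  Gamma_p phi = r_p,   with   (Gamma_p)_{ij} = gamma(|i - j|),
                       (r_p)_i = gamma(i),   i,j = 1..p.
Substitute the sample gammas (Toeplitz matrix and right-hand side of size 3):
  Gamma_p = [[9.3782, 6.5093, 6.1964], [6.5093, 9.3782, 6.5093], [6.1964, 6.5093, 9.3782]]
  r_p     = [6.5093, 6.1964, 6.1593]
Written out (R1..R3):
  (R1) 9.3782 phi_1 + 6.5093 phi_2 + 6.1964 phi_3 = 6.5093
  (R2) 6.5093 phi_1 + 9.3782 phi_2 + 6.5093 phi_3 = 6.1964
  (R3) 6.1964 phi_1 + 6.5093 phi_2 + 9.3782 phi_3 = 6.1593
Gaussian elimination:
  R2 <- R2 - (6.5093/9.3782) R1 = R2 - (0.694088) R1:  4.86017 phi_2 + 2.208451 phi_3 = 1.67837
  R3 <- R3 - (6.1964/9.3782) R1 = R3 - (0.660724) R1:  2.208451 phi_2 + 5.284091 phi_3 = 1.858451
  R3 <- R3 - (2.208451/4.86017) R2 = R3 - (0.454398) R2:  4.280576 phi_3 = 1.095803
Back-substitution:
  phi_hat_3 = 1.095803 / 4.280576 = 0.255994
  phi_hat_2 = (1.67837 - (2.208451)(0.255994)) / 4.86017 = 0.229008
  phi_hat_1 = (6.5093 - (6.5093)(0.229008) - (6.1964)(0.255994)) / 9.3782 = 0.365995
So phi_hat = [0.3660, 0.2290, 0.2560].
Therefore phi_hat_3 = 0.2560.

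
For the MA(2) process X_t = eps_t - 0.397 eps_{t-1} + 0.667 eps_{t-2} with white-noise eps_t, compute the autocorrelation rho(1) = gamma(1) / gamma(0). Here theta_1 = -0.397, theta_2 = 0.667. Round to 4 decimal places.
\rho(1) = -0.4130

For an MA(q) process with theta_0 = 1, the autocovariance is
  gamma(k) = sigma^2 * sum_{i=0..q-k} theta_i * theta_{i+k},
and rho(k) = gamma(k) / gamma(0). Sigma^2 cancels.
  numerator   = (1)*(-0.397) + (-0.397)*(0.667) = -0.661799.
  denominator = (1)^2 + (-0.397)^2 + (0.667)^2 = 1.602498.
  rho(1) = -0.661799 / 1.602498 = -0.4130.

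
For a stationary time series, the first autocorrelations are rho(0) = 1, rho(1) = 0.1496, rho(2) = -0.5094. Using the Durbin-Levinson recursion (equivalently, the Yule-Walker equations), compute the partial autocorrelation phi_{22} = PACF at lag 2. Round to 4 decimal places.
\phi_{22} = -0.5440

The PACF at lag k is phi_{kk}, the last component of the solution
to the Yule-Walker system G_k phi = r_k where
  (G_k)_{ij} = rho(|i - j|), (r_k)_i = rho(i), i,j = 1..k.
Equivalently, Durbin-Levinson gives phi_{kk} iteratively:
  phi_{11} = rho(1)
  phi_{kk} = [rho(k) - sum_{j=1..k-1} phi_{k-1,j} rho(k-j)]
            / [1 - sum_{j=1..k-1} phi_{k-1,j} rho(j)],
  phi_{k,j} = phi_{k-1,j} - phi_{kk} phi_{k-1,k-j},  j = 1..k-1.
Step k = 1:
  phi_11 = rho(1) = 0.1496.
Step k = 2:
  phi_22 = [rho(2) - phi_11 rho(1)] / [1 - phi_11 rho(1)] = [-0.5094 - (0.1496)(0.1496)] / [1 - (0.1496)(0.1496)]
         = -0.53178016 / 0.97761984 = -0.544.
Therefore phi_{22} = -0.5440.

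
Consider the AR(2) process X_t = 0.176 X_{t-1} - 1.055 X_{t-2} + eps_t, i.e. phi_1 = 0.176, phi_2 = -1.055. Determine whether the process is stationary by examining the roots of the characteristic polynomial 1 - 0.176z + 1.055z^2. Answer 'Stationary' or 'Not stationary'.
\text{Not stationary}

The AR(p) characteristic polynomial is P(z) = 1 - 0.176z + 1.055z^2.
Stationarity requires all roots to lie outside the unit circle, i.e. |z| > 1 for every root.
Set 1 + (-0.176) z + (1.055) z^2 = 0, i.e. a z^2 + b z + c = 0 with a = 1.055, b = -0.176, c = 1.
Discriminant D = b^2 - 4ac = (-0.176)^2 - 4*(1.055)*1 = 0.030976 - (4.22) = -4.189024.
D < 0, so the roots are the complex-conjugate pair z = (-b +/- i sqrt(-D)) / (2a) = 0.0834 +/- 0.97i.
For a conjugate pair |z|^2 = z * conj(z) = (product of roots) = c/a = 1/(1.055) = 0.947867, so |z| = sqrt(0.947867) = 0.9736 for both roots.
Moduli of all roots: 0.9736, 0.9736.
All moduli strictly greater than 1? No.
Verdict: Not stationary.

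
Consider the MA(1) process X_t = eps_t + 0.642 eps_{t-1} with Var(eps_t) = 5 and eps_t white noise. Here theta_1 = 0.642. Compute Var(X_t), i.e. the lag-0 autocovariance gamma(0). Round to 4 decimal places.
\gamma(0) = 7.0608

For an MA(q) process X_t = eps_t + sum_i theta_i eps_{t-i} with
Var(eps_t) = sigma^2, the variance is
  gamma(0) = sigma^2 * (1 + sum_i theta_i^2).
  sum_i theta_i^2 = (0.642)^2 = 0.412164.
  gamma(0) = 5 * (1 + 0.412164) = 5 * 1.412164 = 7.06082, which rounds to 7.0608.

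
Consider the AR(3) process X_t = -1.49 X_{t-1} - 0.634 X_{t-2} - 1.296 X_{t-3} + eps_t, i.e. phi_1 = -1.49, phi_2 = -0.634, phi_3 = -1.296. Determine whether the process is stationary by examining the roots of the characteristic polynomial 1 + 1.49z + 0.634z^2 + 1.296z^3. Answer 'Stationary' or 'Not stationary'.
\text{Not stationary}

The AR(p) characteristic polynomial is P(z) = 1 + 1.49z + 0.634z^2 + 1.296z^3.
Stationarity requires all roots to lie outside the unit circle, i.e. |z| > 1 for every root.
Degree 3: look for a simple real root z0 first, then factor out (1 - z/z0) and solve the remaining quadratic.
Testing z0 = -0.625: P(-0.625) = 1 + (1.49)(-0.625) + (0.634)(-0.625)^2 + (1.296)(-0.625)^3
  = 1 + (-0.93125) + (0.247656) + (-0.316406) = 0.  So z_0 = -0.625 is a root, |z_0| = 0.625.
Divide out the factor (1 + 1.6 z) = (1 - z/z0) (since 1/z0 = -1.6):
  P(z) = (1 + 1.6 z)(1 + (-0.11) z + (0.81) z^2)
  [check: z-coef -0.11 - (-1.6) = 1.49; z^2-coef 0.81 - (-1.6)(-0.11) = 0.634; z^3-coef -(-1.6)(0.81) = 1.296.]
Remaining roots from the quadratic factor 1 + (-0.11) z + (0.81) z^2:
  Set 1 + (-0.11) z + (0.81) z^2 = 0, i.e. a z^2 + b z + c = 0 with a = 0.81, b = -0.11, c = 1.
  Discriminant D = b^2 - 4ac = (-0.11)^2 - 4*(0.81)*1 = 0.0121 - (3.24) = -3.2279.
  D < 0, so the roots are the complex-conjugate pair z = (-b +/- i sqrt(-D)) / (2a) = 0.0679 +/- 1.109i.
  For a conjugate pair |z|^2 = z * conj(z) = (product of roots) = c/a = 1/(0.81) = 1.234568, so |z| = sqrt(1.234568) = 1.1111 for both roots.
Moduli of all roots: 0.6250, 1.1111, 1.1111.
All moduli strictly greater than 1? No.
Verdict: Not stationary.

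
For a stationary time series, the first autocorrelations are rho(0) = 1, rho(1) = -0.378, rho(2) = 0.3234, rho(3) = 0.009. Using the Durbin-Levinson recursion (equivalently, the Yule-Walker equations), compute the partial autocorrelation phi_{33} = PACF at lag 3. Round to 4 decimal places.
\phi_{33} = 0.2260

The PACF at lag k is phi_{kk}, the last component of the solution
to the Yule-Walker system G_k phi = r_k where
  (G_k)_{ij} = rho(|i - j|), (r_k)_i = rho(i), i,j = 1..k.
Equivalently, Durbin-Levinson gives phi_{kk} iteratively:
  phi_{11} = rho(1)
  phi_{kk} = [rho(k) - sum_{j=1..k-1} phi_{k-1,j} rho(k-j)]
            / [1 - sum_{j=1..k-1} phi_{k-1,j} rho(j)],
  phi_{k,j} = phi_{k-1,j} - phi_{kk} phi_{k-1,k-j},  j = 1..k-1.
Step k = 1:
  phi_11 = rho(1) = -0.378.
Step k = 2:
  phi_22 = [rho(2) - phi_11 rho(1)] / [1 - phi_11 rho(1)] = [0.3234 - (-0.378)(-0.378)] / [1 - (-0.378)(-0.378)]
         = 0.180516 / 0.857116 = 0.210609.
  Update: phi_21 = phi_11 - phi_22 phi_11 = -0.378 - (0.210609)(-0.378) = -0.29839.
Step k = 3:
  phi_33 = [rho(3) - phi_21 rho(2) - phi_22 rho(1)] / [1 - phi_21 rho(1) - phi_22 rho(2)]
    numerator   = 0.009 - (-0.29839)(0.3234) - (0.210609)(-0.378) = 0.18510936
    denominator = 1 - (-0.29839)(-0.378) - (0.210609)(0.3234) = 0.81909778
  phi_33 = 0.18510936 / 0.81909778 = 0.226.
Therefore phi_{33} = 0.2260.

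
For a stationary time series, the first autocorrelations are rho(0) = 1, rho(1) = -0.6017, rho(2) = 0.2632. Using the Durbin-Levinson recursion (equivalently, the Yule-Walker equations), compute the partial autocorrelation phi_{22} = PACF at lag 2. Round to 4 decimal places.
\phi_{22} = -0.1549

The PACF at lag k is phi_{kk}, the last component of the solution
to the Yule-Walker system G_k phi = r_k where
  (G_k)_{ij} = rho(|i - j|), (r_k)_i = rho(i), i,j = 1..k.
Equivalently, Durbin-Levinson gives phi_{kk} iteratively:
  phi_{11} = rho(1)
  phi_{kk} = [rho(k) - sum_{j=1..k-1} phi_{k-1,j} rho(k-j)]
            / [1 - sum_{j=1..k-1} phi_{k-1,j} rho(j)],
  phi_{k,j} = phi_{k-1,j} - phi_{kk} phi_{k-1,k-j},  j = 1..k-1.
Step k = 1:
  phi_11 = rho(1) = -0.6017.
Step k = 2:
  phi_22 = [rho(2) - phi_11 rho(1)] / [1 - phi_11 rho(1)] = [0.2632 - (-0.6017)(-0.6017)] / [1 - (-0.6017)(-0.6017)]
         = -0.09884289 / 0.63795711 = -0.1549.
Therefore phi_{22} = -0.1549.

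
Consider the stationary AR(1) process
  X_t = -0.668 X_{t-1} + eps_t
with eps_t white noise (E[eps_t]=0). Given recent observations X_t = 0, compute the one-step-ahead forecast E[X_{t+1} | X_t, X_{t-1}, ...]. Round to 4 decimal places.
E[X_{t+1} \mid \mathcal F_t] = 0.0000

For an AR(p) model X_t = c + sum_i phi_i X_{t-i} + eps_t, the
one-step-ahead conditional mean is
  E[X_{t+1} | X_t, ...] = c + sum_i phi_i X_{t+1-i}.
Substitute known values:
  E[X_{t+1} | ...] = (-0.668) * (0)
                   = 0.0000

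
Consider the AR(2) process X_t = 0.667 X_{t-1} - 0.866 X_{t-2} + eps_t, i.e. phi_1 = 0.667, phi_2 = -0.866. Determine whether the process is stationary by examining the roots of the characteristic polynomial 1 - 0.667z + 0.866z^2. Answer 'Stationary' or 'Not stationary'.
\text{Stationary}

The AR(p) characteristic polynomial is P(z) = 1 - 0.667z + 0.866z^2.
Stationarity requires all roots to lie outside the unit circle, i.e. |z| > 1 for every root.
Set 1 + (-0.667) z + (0.866) z^2 = 0, i.e. a z^2 + b z + c = 0 with a = 0.866, b = -0.667, c = 1.
Discriminant D = b^2 - 4ac = (-0.667)^2 - 4*(0.866)*1 = 0.444889 - (3.464) = -3.019111.
D < 0, so the roots are the complex-conjugate pair z = (-b +/- i sqrt(-D)) / (2a) = 0.3851 +/- 1.0032i.
For a conjugate pair |z|^2 = z * conj(z) = (product of roots) = c/a = 1/(0.866) = 1.154734, so |z| = sqrt(1.154734) = 1.0746 for both roots.
Moduli of all roots: 1.0746, 1.0746.
All moduli strictly greater than 1? Yes.
Verdict: Stationary.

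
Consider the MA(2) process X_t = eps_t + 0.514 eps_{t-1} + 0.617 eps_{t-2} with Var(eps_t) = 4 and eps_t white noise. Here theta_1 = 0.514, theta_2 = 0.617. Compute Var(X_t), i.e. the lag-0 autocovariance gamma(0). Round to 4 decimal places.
\gamma(0) = 6.5795

For an MA(q) process X_t = eps_t + sum_i theta_i eps_{t-i} with
Var(eps_t) = sigma^2, the variance is
  gamma(0) = sigma^2 * (1 + sum_i theta_i^2).
  sum_i theta_i^2 = (0.514)^2 + (0.617)^2 = 0.264196 + 0.380689 = 0.644885.
  gamma(0) = 4 * (1 + 0.644885) = 4 * 1.644885 = 6.57954, which rounds to 6.5795.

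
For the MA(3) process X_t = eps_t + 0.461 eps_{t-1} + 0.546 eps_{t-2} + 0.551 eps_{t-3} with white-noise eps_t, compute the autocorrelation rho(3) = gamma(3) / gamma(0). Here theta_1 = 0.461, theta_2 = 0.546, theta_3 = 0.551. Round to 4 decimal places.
\rho(3) = 0.3037

For an MA(q) process with theta_0 = 1, the autocovariance is
  gamma(k) = sigma^2 * sum_{i=0..q-k} theta_i * theta_{i+k},
and rho(k) = gamma(k) / gamma(0). Sigma^2 cancels.
  numerator   = (1)*(0.551) = 0.551.
  denominator = (1)^2 + (0.461)^2 + (0.546)^2 + (0.551)^2 = 1.814238.
  rho(3) = 0.551 / 1.814238 = 0.3037.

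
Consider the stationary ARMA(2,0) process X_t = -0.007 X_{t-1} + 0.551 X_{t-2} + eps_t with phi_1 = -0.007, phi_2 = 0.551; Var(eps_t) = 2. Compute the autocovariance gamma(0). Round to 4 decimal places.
\gamma(0) = 2.8726

Multiply the model equation by X_{t-k} and take expectations. With theta_0 = psi_0 = 1 and psi_j the MA(infinity) weights, this gives
  gamma(k) - sum_i phi_i gamma(k-i) = c_k,
  c_k = sigma^2 * sum_{j=k..q} theta_j psi_{j-k}   (c_k = 0 for k > q),
using gamma(-m) = gamma(m).
Pure AR (q = 0): c_0 = sigma^2 = 2, c_k = 0 for k >= 1.
Equations for k = 0, 1, 2 (AR order 2, c_2 = 0):
  (E0) gamma(0) = phi_1 gamma(1) + phi_2 gamma(2) + c_0
  (E1) gamma(1) = phi_1 gamma(0) + phi_2 gamma(1) + c_1
  (E2) gamma(2) = phi_1 gamma(1) + phi_2 gamma(0)
From (E1): gamma(1) = A gamma(0) + B with
  A = phi_1 / (1 - phi_2) = -0.007 / 0.449 = -0.01559,   B = c_1 / (1 - phi_2) = 0 / 0.449 = 0.
Insert (E2) into (E0): gamma(0) (1 - phi_2^2) = phi_1 (1 + phi_2) gamma(1) + c_0.
  phi_1 (1 + phi_2) = (-0.007)(1.551) = -0.010857,   1 - phi_2^2 = 0.696399.
Replace gamma(1) by A gamma(0) + B and collect gamma(0):
  gamma(0) [0.696399 - (-0.010857)(-0.01559)] = c_0 = 2
  gamma(0) * 0.69623 = 2
  gamma(0) = 2 / 0.69623 = 2.872615.
Therefore gamma(0) = 2.8726 (to 4 decimal places).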